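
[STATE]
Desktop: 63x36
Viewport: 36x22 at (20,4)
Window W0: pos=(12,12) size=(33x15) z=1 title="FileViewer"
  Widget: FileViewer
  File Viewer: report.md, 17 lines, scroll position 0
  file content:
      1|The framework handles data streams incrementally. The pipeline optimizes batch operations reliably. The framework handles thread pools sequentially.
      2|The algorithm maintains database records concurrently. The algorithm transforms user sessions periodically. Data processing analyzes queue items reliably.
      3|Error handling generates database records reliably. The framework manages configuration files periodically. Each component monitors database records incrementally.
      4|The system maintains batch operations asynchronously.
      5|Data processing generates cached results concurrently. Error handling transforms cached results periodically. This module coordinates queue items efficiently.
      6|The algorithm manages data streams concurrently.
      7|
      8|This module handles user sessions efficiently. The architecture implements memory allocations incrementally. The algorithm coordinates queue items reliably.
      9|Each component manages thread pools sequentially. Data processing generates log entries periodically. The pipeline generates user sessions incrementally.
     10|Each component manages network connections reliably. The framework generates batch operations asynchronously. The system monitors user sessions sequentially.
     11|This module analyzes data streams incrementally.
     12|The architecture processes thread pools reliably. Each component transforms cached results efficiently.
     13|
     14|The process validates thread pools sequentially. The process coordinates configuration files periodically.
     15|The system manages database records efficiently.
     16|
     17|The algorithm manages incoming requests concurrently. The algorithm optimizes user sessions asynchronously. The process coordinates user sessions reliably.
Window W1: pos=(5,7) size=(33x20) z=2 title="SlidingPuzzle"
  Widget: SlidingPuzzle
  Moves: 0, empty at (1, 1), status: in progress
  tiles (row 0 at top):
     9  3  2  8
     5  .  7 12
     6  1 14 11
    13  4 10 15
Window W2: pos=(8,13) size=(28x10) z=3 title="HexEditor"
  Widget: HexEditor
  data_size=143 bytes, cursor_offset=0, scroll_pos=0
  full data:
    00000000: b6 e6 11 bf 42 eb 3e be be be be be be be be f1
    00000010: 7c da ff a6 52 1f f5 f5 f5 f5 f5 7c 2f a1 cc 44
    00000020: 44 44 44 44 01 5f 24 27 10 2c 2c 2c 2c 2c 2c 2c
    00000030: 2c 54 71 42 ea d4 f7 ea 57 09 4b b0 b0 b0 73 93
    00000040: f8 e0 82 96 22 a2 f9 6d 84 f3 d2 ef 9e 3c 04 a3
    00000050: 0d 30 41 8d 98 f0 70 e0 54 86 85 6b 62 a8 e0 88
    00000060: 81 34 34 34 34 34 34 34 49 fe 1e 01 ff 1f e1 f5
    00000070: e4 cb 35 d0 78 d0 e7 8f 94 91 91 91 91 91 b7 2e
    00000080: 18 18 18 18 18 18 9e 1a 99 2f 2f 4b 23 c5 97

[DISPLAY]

                                    
                                    
                                    
━━━━━━━━━━━━━━━━━┓                  
                 ┃                  
─────────────────┨                  
─┬────┐          ┃                  
 │  8 │          ┃                  
─┼────┤          ┃━━━━━━┓           
━━━━━━━━━━━━━━━┓ ┃      ┃           
               ┃ ┃──────┨           
───────────────┨ ┃a str▲┃           
6 e6 11 bf 42 e┃ ┃ataba█┃           
c da ff a6 52 1┃ ┃datab░┃           
4 44 44 44 01 5┃ ┃h ope░┃           
c 54 71 42 ea d┃ ┃ cach░┃           
8 e0 82 96 22 a┃ ┃a str░┃           
d 30 41 8d 98 f┃ ┃     ░┃           
━━━━━━━━━━━━━━━┛ ┃sessi░┃           
                 ┃read ░┃           
                 ┃twork░┃           
                 ┃ stre▼┃           


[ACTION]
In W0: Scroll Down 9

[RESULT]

                                    
                                    
                                    
━━━━━━━━━━━━━━━━━┓                  
                 ┃                  
─────────────────┨                  
─┬────┐          ┃                  
 │  8 │          ┃                  
─┼────┤          ┃━━━━━━┓           
━━━━━━━━━━━━━━━┓ ┃      ┃           
               ┃ ┃──────┨           
───────────────┨ ┃     ▲┃           
6 e6 11 bf 42 e┃ ┃sessi░┃           
c da ff a6 52 1┃ ┃read ░┃           
4 44 44 44 01 5┃ ┃twork░┃           
c 54 71 42 ea d┃ ┃ stre░┃           
8 e0 82 96 22 a┃ ┃s thr░┃           
d 30 41 8d 98 f┃ ┃     ░┃           
━━━━━━━━━━━━━━━┛ ┃ead p░┃           
                 ┃se re░┃           
                 ┃     █┃           
                 ┃oming▼┃           


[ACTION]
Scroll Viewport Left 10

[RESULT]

                                    
                                    
                                    
━━━━━━━━━━━━━━━━━━━━━━━━━━━┓        
dingPuzzle                 ┃        
───────────────────────────┨        
─┬────┬────┬────┐          ┃        
 │  3 │  2 │  8 │          ┃        
─┼────┼────┼────┤          ┃━━━━━━┓ 
━━━━━━━━━━━━━━━━━━━━━━━━━┓ ┃      ┃ 
HexEditor                ┃ ┃──────┨ 
─────────────────────────┨ ┃     ▲┃ 
0000000  B6 e6 11 bf 42 e┃ ┃sessi░┃ 
0000010  7c da ff a6 52 1┃ ┃read ░┃ 
0000020  44 44 44 44 01 5┃ ┃twork░┃ 
0000030  2c 54 71 42 ea d┃ ┃ stre░┃ 
0000040  f8 e0 82 96 22 a┃ ┃s thr░┃ 
0000050  0d 30 41 8d 98 f┃ ┃     ░┃ 
━━━━━━━━━━━━━━━━━━━━━━━━━┛ ┃ead p░┃ 
                           ┃se re░┃ 
                           ┃     █┃ 
                           ┃oming▼┃ 


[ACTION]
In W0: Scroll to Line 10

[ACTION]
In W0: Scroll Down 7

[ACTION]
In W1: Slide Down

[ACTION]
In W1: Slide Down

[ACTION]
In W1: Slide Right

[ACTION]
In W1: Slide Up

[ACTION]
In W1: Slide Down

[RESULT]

                                    
                                    
                                    
━━━━━━━━━━━━━━━━━━━━━━━━━━━┓        
dingPuzzle                 ┃        
───────────────────────────┨        
─┬────┬────┬────┐          ┃        
 │  9 │  2 │  8 │          ┃        
─┼────┼────┼────┤          ┃━━━━━━┓ 
━━━━━━━━━━━━━━━━━━━━━━━━━┓ ┃      ┃ 
HexEditor                ┃ ┃──────┨ 
─────────────────────────┨ ┃     ▲┃ 
0000000  B6 e6 11 bf 42 e┃ ┃sessi░┃ 
0000010  7c da ff a6 52 1┃ ┃read ░┃ 
0000020  44 44 44 44 01 5┃ ┃twork░┃ 
0000030  2c 54 71 42 ea d┃ ┃ stre░┃ 
0000040  f8 e0 82 96 22 a┃ ┃s thr░┃ 
0000050  0d 30 41 8d 98 f┃ ┃     ░┃ 
━━━━━━━━━━━━━━━━━━━━━━━━━┛ ┃ead p░┃ 
                           ┃se re░┃ 
                           ┃     █┃ 
                           ┃oming▼┃ 


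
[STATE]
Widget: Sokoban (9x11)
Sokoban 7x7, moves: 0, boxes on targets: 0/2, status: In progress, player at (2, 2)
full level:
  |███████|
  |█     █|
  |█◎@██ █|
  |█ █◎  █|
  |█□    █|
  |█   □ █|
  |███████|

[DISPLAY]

███████  
█     █  
█◎@██ █  
█ █◎  █  
█□    █  
█   □ █  
███████  
Moves: 0 
         
         
         


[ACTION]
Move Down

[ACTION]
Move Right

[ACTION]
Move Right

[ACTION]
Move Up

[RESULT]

███████  
█ @   █  
█◎ ██ █  
█ █◎  █  
█□    █  
█   □ █  
███████  
Moves: 1 
         
         
         


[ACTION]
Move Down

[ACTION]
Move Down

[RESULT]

███████  
█     █  
█◎@██ █  
█ █◎  █  
█□    █  
█   □ █  
███████  
Moves: 2 
         
         
         


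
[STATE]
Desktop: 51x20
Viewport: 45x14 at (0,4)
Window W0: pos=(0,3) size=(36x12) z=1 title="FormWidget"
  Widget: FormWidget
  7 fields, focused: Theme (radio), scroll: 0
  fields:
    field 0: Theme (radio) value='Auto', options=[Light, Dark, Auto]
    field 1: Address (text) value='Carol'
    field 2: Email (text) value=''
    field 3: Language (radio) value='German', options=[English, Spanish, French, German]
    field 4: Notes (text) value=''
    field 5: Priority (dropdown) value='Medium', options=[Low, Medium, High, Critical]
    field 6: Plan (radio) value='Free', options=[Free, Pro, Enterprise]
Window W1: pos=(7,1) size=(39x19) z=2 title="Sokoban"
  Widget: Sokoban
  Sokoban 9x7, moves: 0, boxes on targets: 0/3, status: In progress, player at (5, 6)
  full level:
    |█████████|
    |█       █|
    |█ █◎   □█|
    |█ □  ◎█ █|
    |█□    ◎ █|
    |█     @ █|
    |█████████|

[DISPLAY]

┃ FormW┃█████████                            
┠──────┃█       █                            
┃> Them┃█ █◎   □█                            
┃  Addr┃█ □  ◎█ █                            
┃  Emai┃█□    ◎ █                            
┃  Lang┃█     @ █                            
┃  Note┃█████████                            
┃  Prio┃Moves: 0  0/3                        
┃  Plan┃                                     
┃      ┃                                     
┗━━━━━━┃                                     
       ┃                                     
       ┃                                     
       ┃                                     


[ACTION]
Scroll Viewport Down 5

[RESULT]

┃> Them┃█ █◎   □█                            
┃  Addr┃█ □  ◎█ █                            
┃  Emai┃█□    ◎ █                            
┃  Lang┃█     @ █                            
┃  Note┃█████████                            
┃  Prio┃Moves: 0  0/3                        
┃  Plan┃                                     
┃      ┃                                     
┗━━━━━━┃                                     
       ┃                                     
       ┃                                     
       ┃                                     
       ┃                                     
       ┗━━━━━━━━━━━━━━━━━━━━━━━━━━━━━━━━━━━━━


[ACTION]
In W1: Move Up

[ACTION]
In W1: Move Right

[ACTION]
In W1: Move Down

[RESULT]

┃> Them┃█ █◎   □█                            
┃  Addr┃█ □  ◎█ █                            
┃  Emai┃█□    ◎ █                            
┃  Lang┃█      @█                            
┃  Note┃█████████                            
┃  Prio┃Moves: 3  0/3                        
┃  Plan┃                                     
┃      ┃                                     
┗━━━━━━┃                                     
       ┃                                     
       ┃                                     
       ┃                                     
       ┃                                     
       ┗━━━━━━━━━━━━━━━━━━━━━━━━━━━━━━━━━━━━━


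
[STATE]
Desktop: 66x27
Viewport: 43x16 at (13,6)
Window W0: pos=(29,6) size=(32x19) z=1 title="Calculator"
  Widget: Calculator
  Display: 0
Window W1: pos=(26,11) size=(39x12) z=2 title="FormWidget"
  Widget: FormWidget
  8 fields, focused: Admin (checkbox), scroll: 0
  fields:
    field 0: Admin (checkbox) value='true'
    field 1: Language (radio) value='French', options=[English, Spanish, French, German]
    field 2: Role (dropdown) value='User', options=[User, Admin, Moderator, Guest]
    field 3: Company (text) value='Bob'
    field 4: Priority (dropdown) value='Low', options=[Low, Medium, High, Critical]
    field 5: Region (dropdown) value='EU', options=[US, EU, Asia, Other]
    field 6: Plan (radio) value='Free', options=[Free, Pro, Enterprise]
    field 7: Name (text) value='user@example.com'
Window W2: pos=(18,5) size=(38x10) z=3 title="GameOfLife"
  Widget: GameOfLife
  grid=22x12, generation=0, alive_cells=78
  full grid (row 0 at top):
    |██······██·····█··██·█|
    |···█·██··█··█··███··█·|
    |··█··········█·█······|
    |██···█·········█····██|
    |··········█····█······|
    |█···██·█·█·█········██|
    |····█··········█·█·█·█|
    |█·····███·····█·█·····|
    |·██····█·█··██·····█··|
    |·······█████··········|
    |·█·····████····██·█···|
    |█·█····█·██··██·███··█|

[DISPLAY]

     ┃ GameOfLife                         ┃
     ┠────────────────────────────────────┨
     ┃Gen: 0                              ┃
     ┃██···█·········█····██              ┃
     ┃··········█····█······              ┃
     ┃█···██·█·█·█········██              ┃
     ┃····█··········█·█·█·█              ┃
     ┃█·····███·····█·█·····              ┃
     ┗━━━━━━━━━━━━━━━━━━━━━━━━━━━━━━━━━━━━┛
             ┃  Language:   ( ) English  ( 
             ┃  Role:       [User          
             ┃  Company:    [Bob           
             ┃  Priority:   [Low           
             ┃  Region:     [EU            
             ┃  Plan:       (●) Free  ( ) P
             ┃  Name:       [user@example.c


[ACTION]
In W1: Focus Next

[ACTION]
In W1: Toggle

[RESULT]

     ┃ GameOfLife                         ┃
     ┠────────────────────────────────────┨
     ┃Gen: 0                              ┃
     ┃██···█·········█····██              ┃
     ┃··········█····█······              ┃
     ┃█···██·█·█·█········██              ┃
     ┃····█··········█·█·█·█              ┃
     ┃█·····███·····█·█·····              ┃
     ┗━━━━━━━━━━━━━━━━━━━━━━━━━━━━━━━━━━━━┛
             ┃> Language:   ( ) English  ( 
             ┃  Role:       [User          
             ┃  Company:    [Bob           
             ┃  Priority:   [Low           
             ┃  Region:     [EU            
             ┃  Plan:       (●) Free  ( ) P
             ┃  Name:       [user@example.c


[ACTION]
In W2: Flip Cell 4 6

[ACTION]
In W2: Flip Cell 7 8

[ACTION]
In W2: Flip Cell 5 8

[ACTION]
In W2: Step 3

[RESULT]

     ┃ GameOfLife                         ┃
     ┠────────────────────────────────────┨
     ┃Gen: 3                              ┃
     ┃████·█···█············              ┃
     ┃··█··█····█···█··█····              ┃
     ┃···███·········██···██              ┃
     ┃···██··········█·█···█              ┃
     ┃·······███······█·····              ┃
     ┗━━━━━━━━━━━━━━━━━━━━━━━━━━━━━━━━━━━━┛
             ┃> Language:   ( ) English  ( 
             ┃  Role:       [User          
             ┃  Company:    [Bob           
             ┃  Priority:   [Low           
             ┃  Region:     [EU            
             ┃  Plan:       (●) Free  ( ) P
             ┃  Name:       [user@example.c


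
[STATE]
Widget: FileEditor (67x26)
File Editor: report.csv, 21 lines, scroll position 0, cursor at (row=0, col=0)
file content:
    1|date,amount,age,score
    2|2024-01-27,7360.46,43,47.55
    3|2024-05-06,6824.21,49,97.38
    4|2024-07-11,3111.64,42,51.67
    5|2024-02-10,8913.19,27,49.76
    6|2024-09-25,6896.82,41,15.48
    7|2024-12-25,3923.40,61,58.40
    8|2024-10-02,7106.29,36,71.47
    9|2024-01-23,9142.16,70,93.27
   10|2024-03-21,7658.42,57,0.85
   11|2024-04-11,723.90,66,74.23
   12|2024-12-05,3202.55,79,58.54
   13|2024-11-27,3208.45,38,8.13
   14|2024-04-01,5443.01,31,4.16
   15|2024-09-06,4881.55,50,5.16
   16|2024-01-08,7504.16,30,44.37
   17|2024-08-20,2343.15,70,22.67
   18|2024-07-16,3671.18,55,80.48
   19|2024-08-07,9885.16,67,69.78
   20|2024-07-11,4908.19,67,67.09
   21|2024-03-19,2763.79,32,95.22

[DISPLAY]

█ate,amount,age,score                                             ▲
2024-01-27,7360.46,43,47.55                                       █
2024-05-06,6824.21,49,97.38                                       ░
2024-07-11,3111.64,42,51.67                                       ░
2024-02-10,8913.19,27,49.76                                       ░
2024-09-25,6896.82,41,15.48                                       ░
2024-12-25,3923.40,61,58.40                                       ░
2024-10-02,7106.29,36,71.47                                       ░
2024-01-23,9142.16,70,93.27                                       ░
2024-03-21,7658.42,57,0.85                                        ░
2024-04-11,723.90,66,74.23                                        ░
2024-12-05,3202.55,79,58.54                                       ░
2024-11-27,3208.45,38,8.13                                        ░
2024-04-01,5443.01,31,4.16                                        ░
2024-09-06,4881.55,50,5.16                                        ░
2024-01-08,7504.16,30,44.37                                       ░
2024-08-20,2343.15,70,22.67                                       ░
2024-07-16,3671.18,55,80.48                                       ░
2024-08-07,9885.16,67,69.78                                       ░
2024-07-11,4908.19,67,67.09                                       ░
2024-03-19,2763.79,32,95.22                                       ░
                                                                  ░
                                                                  ░
                                                                  ░
                                                                  ░
                                                                  ▼


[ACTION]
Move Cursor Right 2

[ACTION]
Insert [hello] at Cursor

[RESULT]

dahello█e,amount,age,score                                        ▲
2024-01-27,7360.46,43,47.55                                       █
2024-05-06,6824.21,49,97.38                                       ░
2024-07-11,3111.64,42,51.67                                       ░
2024-02-10,8913.19,27,49.76                                       ░
2024-09-25,6896.82,41,15.48                                       ░
2024-12-25,3923.40,61,58.40                                       ░
2024-10-02,7106.29,36,71.47                                       ░
2024-01-23,9142.16,70,93.27                                       ░
2024-03-21,7658.42,57,0.85                                        ░
2024-04-11,723.90,66,74.23                                        ░
2024-12-05,3202.55,79,58.54                                       ░
2024-11-27,3208.45,38,8.13                                        ░
2024-04-01,5443.01,31,4.16                                        ░
2024-09-06,4881.55,50,5.16                                        ░
2024-01-08,7504.16,30,44.37                                       ░
2024-08-20,2343.15,70,22.67                                       ░
2024-07-16,3671.18,55,80.48                                       ░
2024-08-07,9885.16,67,69.78                                       ░
2024-07-11,4908.19,67,67.09                                       ░
2024-03-19,2763.79,32,95.22                                       ░
                                                                  ░
                                                                  ░
                                                                  ░
                                                                  ░
                                                                  ▼


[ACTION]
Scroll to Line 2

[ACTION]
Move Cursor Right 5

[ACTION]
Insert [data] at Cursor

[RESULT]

dahellote,amdata█unt,age,score                                    ▲
2024-01-27,7360.46,43,47.55                                       █
2024-05-06,6824.21,49,97.38                                       ░
2024-07-11,3111.64,42,51.67                                       ░
2024-02-10,8913.19,27,49.76                                       ░
2024-09-25,6896.82,41,15.48                                       ░
2024-12-25,3923.40,61,58.40                                       ░
2024-10-02,7106.29,36,71.47                                       ░
2024-01-23,9142.16,70,93.27                                       ░
2024-03-21,7658.42,57,0.85                                        ░
2024-04-11,723.90,66,74.23                                        ░
2024-12-05,3202.55,79,58.54                                       ░
2024-11-27,3208.45,38,8.13                                        ░
2024-04-01,5443.01,31,4.16                                        ░
2024-09-06,4881.55,50,5.16                                        ░
2024-01-08,7504.16,30,44.37                                       ░
2024-08-20,2343.15,70,22.67                                       ░
2024-07-16,3671.18,55,80.48                                       ░
2024-08-07,9885.16,67,69.78                                       ░
2024-07-11,4908.19,67,67.09                                       ░
2024-03-19,2763.79,32,95.22                                       ░
                                                                  ░
                                                                  ░
                                                                  ░
                                                                  ░
                                                                  ▼


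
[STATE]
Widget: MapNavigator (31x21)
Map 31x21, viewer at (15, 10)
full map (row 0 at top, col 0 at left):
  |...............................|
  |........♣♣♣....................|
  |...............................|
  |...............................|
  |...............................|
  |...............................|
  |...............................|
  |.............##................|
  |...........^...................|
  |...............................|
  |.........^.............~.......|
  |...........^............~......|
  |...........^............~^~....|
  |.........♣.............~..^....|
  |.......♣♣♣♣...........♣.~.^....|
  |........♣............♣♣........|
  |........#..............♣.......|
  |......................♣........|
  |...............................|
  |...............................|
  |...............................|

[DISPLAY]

...............................
........♣♣♣....................
...............................
...............................
...............................
...............................
...............................
.............##................
...........^...................
...............................
.........^.....@.......~.......
...........^............~......
...........^............~^~....
.........♣.............~..^....
.......♣♣♣♣...........♣.~.^....
........♣............♣♣........
........#..............♣.......
......................♣........
...............................
...............................
...............................


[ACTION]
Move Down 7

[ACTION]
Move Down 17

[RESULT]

.........^.............~.......
...........^............~......
...........^............~^~....
.........♣.............~..^....
.......♣♣♣♣...........♣.~.^....
........♣............♣♣........
........#..............♣.......
......................♣........
...............................
...............................
...............@...............
                               
                               
                               
                               
                               
                               
                               
                               
                               
                               


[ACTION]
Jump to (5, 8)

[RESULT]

                               
                               
          .....................
          ........♣♣♣..........
          .....................
          .....................
          .....................
          .....................
          .....................
          .............##......
          .....@.....^.........
          .....................
          .........^...........
          ...........^.........
          ...........^.........
          .........♣...........
          .......♣♣♣♣..........
          ........♣............
          ........#............
          .....................
          .....................


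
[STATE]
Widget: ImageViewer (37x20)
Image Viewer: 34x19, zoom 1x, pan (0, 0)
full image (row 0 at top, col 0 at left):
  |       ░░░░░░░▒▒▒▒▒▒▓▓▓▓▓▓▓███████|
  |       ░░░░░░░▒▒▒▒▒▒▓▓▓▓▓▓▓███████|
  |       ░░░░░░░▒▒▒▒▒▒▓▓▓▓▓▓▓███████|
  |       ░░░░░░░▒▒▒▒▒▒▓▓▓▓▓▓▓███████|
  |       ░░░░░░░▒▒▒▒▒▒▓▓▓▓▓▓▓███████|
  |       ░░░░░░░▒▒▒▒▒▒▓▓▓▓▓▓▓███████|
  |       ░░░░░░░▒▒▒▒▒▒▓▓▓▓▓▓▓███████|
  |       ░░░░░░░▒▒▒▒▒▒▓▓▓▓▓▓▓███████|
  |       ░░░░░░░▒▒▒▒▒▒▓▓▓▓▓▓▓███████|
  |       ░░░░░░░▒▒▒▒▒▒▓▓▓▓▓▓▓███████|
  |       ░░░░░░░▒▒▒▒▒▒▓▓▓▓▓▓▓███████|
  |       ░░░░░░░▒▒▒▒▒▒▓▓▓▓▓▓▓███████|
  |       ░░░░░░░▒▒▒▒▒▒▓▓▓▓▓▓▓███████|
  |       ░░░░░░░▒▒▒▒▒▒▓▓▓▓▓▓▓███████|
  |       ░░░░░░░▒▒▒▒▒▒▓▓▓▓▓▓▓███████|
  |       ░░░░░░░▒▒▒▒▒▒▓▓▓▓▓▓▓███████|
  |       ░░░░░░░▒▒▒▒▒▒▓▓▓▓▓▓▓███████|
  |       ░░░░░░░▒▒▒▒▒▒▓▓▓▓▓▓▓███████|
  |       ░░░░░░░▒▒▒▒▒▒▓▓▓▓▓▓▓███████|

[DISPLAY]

       ░░░░░░░▒▒▒▒▒▒▓▓▓▓▓▓▓███████   
       ░░░░░░░▒▒▒▒▒▒▓▓▓▓▓▓▓███████   
       ░░░░░░░▒▒▒▒▒▒▓▓▓▓▓▓▓███████   
       ░░░░░░░▒▒▒▒▒▒▓▓▓▓▓▓▓███████   
       ░░░░░░░▒▒▒▒▒▒▓▓▓▓▓▓▓███████   
       ░░░░░░░▒▒▒▒▒▒▓▓▓▓▓▓▓███████   
       ░░░░░░░▒▒▒▒▒▒▓▓▓▓▓▓▓███████   
       ░░░░░░░▒▒▒▒▒▒▓▓▓▓▓▓▓███████   
       ░░░░░░░▒▒▒▒▒▒▓▓▓▓▓▓▓███████   
       ░░░░░░░▒▒▒▒▒▒▓▓▓▓▓▓▓███████   
       ░░░░░░░▒▒▒▒▒▒▓▓▓▓▓▓▓███████   
       ░░░░░░░▒▒▒▒▒▒▓▓▓▓▓▓▓███████   
       ░░░░░░░▒▒▒▒▒▒▓▓▓▓▓▓▓███████   
       ░░░░░░░▒▒▒▒▒▒▓▓▓▓▓▓▓███████   
       ░░░░░░░▒▒▒▒▒▒▓▓▓▓▓▓▓███████   
       ░░░░░░░▒▒▒▒▒▒▓▓▓▓▓▓▓███████   
       ░░░░░░░▒▒▒▒▒▒▓▓▓▓▓▓▓███████   
       ░░░░░░░▒▒▒▒▒▒▓▓▓▓▓▓▓███████   
       ░░░░░░░▒▒▒▒▒▒▓▓▓▓▓▓▓███████   
                                     


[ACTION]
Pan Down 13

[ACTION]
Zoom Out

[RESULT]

       ░░░░░░░▒▒▒▒▒▒▓▓▓▓▓▓▓███████   
       ░░░░░░░▒▒▒▒▒▒▓▓▓▓▓▓▓███████   
       ░░░░░░░▒▒▒▒▒▒▓▓▓▓▓▓▓███████   
       ░░░░░░░▒▒▒▒▒▒▓▓▓▓▓▓▓███████   
       ░░░░░░░▒▒▒▒▒▒▓▓▓▓▓▓▓███████   
       ░░░░░░░▒▒▒▒▒▒▓▓▓▓▓▓▓███████   
                                     
                                     
                                     
                                     
                                     
                                     
                                     
                                     
                                     
                                     
                                     
                                     
                                     
                                     


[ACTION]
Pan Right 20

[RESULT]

▓▓▓▓▓▓▓███████                       
▓▓▓▓▓▓▓███████                       
▓▓▓▓▓▓▓███████                       
▓▓▓▓▓▓▓███████                       
▓▓▓▓▓▓▓███████                       
▓▓▓▓▓▓▓███████                       
                                     
                                     
                                     
                                     
                                     
                                     
                                     
                                     
                                     
                                     
                                     
                                     
                                     
                                     


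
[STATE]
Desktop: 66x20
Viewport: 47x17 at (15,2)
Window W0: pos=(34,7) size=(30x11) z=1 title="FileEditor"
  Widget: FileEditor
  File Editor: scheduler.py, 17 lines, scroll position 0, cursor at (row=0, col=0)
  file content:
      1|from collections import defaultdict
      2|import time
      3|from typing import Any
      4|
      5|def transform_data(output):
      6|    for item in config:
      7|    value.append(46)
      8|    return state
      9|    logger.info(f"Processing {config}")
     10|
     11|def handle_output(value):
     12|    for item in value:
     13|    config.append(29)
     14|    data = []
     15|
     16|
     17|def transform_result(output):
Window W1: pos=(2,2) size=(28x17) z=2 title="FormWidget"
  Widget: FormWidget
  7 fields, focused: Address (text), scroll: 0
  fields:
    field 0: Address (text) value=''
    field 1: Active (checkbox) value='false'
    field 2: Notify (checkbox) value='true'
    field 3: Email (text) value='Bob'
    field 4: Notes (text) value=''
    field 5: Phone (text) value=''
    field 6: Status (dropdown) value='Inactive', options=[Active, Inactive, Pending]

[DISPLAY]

━━━━━━━━━━━━━━┓                                
              ┃                                
──────────────┨                                
  [          ]┃                                
  [ ]         ┃                                
  [x]         ┃    ┏━━━━━━━━━━━━━━━━━━━━━━━━━━━
  [Bob       ]┃    ┃ FileEditor                
  [          ]┃    ┠───────────────────────────
  [          ]┃    ┃█rom collections import def
  [Inactive ▼]┃    ┃import time                
              ┃    ┃from typing import Any     
              ┃    ┃                           
              ┃    ┃def transform_data(output):
              ┃    ┃    for item in config:    
              ┃    ┃    value.append(46)       
              ┃    ┗━━━━━━━━━━━━━━━━━━━━━━━━━━━
━━━━━━━━━━━━━━┛                                


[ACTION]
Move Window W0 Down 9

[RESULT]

━━━━━━━━━━━━━━┓                                
              ┃                                
──────────────┨                                
  [          ]┃                                
  [ ]         ┃                                
  [x]         ┃                                
  [Bob       ]┃                                
  [          ]┃    ┏━━━━━━━━━━━━━━━━━━━━━━━━━━━
  [          ]┃    ┃ FileEditor                
  [Inactive ▼]┃    ┠───────────────────────────
              ┃    ┃█rom collections import def
              ┃    ┃import time                
              ┃    ┃from typing import Any     
              ┃    ┃                           
              ┃    ┃def transform_data(output):
              ┃    ┃    for item in config:    
━━━━━━━━━━━━━━┛    ┃    value.append(46)       


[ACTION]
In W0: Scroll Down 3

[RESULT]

━━━━━━━━━━━━━━┓                                
              ┃                                
──────────────┨                                
  [          ]┃                                
  [ ]         ┃                                
  [x]         ┃                                
  [Bob       ]┃                                
  [          ]┃    ┏━━━━━━━━━━━━━━━━━━━━━━━━━━━
  [          ]┃    ┃ FileEditor                
  [Inactive ▼]┃    ┠───────────────────────────
              ┃    ┃                           
              ┃    ┃def transform_data(output):
              ┃    ┃    for item in config:    
              ┃    ┃    value.append(46)       
              ┃    ┃    return state           
              ┃    ┃    logger.info(f"Processin
━━━━━━━━━━━━━━┛    ┃                           


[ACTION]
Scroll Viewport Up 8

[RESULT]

                                               
                                               
━━━━━━━━━━━━━━┓                                
              ┃                                
──────────────┨                                
  [          ]┃                                
  [ ]         ┃                                
  [x]         ┃                                
  [Bob       ]┃                                
  [          ]┃    ┏━━━━━━━━━━━━━━━━━━━━━━━━━━━
  [          ]┃    ┃ FileEditor                
  [Inactive ▼]┃    ┠───────────────────────────
              ┃    ┃                           
              ┃    ┃def transform_data(output):
              ┃    ┃    for item in config:    
              ┃    ┃    value.append(46)       
              ┃    ┃    return state           


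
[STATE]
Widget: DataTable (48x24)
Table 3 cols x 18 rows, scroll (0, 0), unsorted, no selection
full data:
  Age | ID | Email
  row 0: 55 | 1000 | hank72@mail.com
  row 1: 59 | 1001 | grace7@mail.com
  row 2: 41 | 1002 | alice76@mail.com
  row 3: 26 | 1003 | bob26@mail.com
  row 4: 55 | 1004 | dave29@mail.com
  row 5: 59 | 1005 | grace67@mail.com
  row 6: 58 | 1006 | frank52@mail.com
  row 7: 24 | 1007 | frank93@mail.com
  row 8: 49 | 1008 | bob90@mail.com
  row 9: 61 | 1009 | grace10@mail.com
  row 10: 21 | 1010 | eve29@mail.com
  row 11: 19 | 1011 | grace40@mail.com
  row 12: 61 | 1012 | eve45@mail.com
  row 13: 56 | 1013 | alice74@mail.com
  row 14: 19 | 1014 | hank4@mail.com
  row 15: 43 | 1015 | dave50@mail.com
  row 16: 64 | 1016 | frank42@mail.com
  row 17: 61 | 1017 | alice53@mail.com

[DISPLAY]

Age│ID  │Email                                  
───┼────┼────────────────                       
55 │1000│hank72@mail.com                        
59 │1001│grace7@mail.com                        
41 │1002│alice76@mail.com                       
26 │1003│bob26@mail.com                         
55 │1004│dave29@mail.com                        
59 │1005│grace67@mail.com                       
58 │1006│frank52@mail.com                       
24 │1007│frank93@mail.com                       
49 │1008│bob90@mail.com                         
61 │1009│grace10@mail.com                       
21 │1010│eve29@mail.com                         
19 │1011│grace40@mail.com                       
61 │1012│eve45@mail.com                         
56 │1013│alice74@mail.com                       
19 │1014│hank4@mail.com                         
43 │1015│dave50@mail.com                        
64 │1016│frank42@mail.com                       
61 │1017│alice53@mail.com                       
                                                
                                                
                                                
                                                


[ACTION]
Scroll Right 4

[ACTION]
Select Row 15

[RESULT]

Age│ID  │Email                                  
───┼────┼────────────────                       
55 │1000│hank72@mail.com                        
59 │1001│grace7@mail.com                        
41 │1002│alice76@mail.com                       
26 │1003│bob26@mail.com                         
55 │1004│dave29@mail.com                        
59 │1005│grace67@mail.com                       
58 │1006│frank52@mail.com                       
24 │1007│frank93@mail.com                       
49 │1008│bob90@mail.com                         
61 │1009│grace10@mail.com                       
21 │1010│eve29@mail.com                         
19 │1011│grace40@mail.com                       
61 │1012│eve45@mail.com                         
56 │1013│alice74@mail.com                       
19 │1014│hank4@mail.com                         
>3 │1015│dave50@mail.com                        
64 │1016│frank42@mail.com                       
61 │1017│alice53@mail.com                       
                                                
                                                
                                                
                                                


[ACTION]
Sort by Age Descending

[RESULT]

Ag▼│ID  │Email                                  
───┼────┼────────────────                       
64 │1016│frank42@mail.com                       
61 │1009│grace10@mail.com                       
61 │1012│eve45@mail.com                         
61 │1017│alice53@mail.com                       
59 │1001│grace7@mail.com                        
59 │1005│grace67@mail.com                       
58 │1006│frank52@mail.com                       
56 │1013│alice74@mail.com                       
55 │1000│hank72@mail.com                        
55 │1004│dave29@mail.com                        
49 │1008│bob90@mail.com                         
43 │1015│dave50@mail.com                        
41 │1002│alice76@mail.com                       
26 │1003│bob26@mail.com                         
24 │1007│frank93@mail.com                       
>1 │1010│eve29@mail.com                         
19 │1011│grace40@mail.com                       
19 │1014│hank4@mail.com                         
                                                
                                                
                                                
                                                


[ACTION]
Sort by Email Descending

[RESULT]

Age│ID  │Email          ▼                       
───┼────┼────────────────                       
55 │1000│hank72@mail.com                        
19 │1014│hank4@mail.com                         
59 │1001│grace7@mail.com                        
59 │1005│grace67@mail.com                       
19 │1011│grace40@mail.com                       
61 │1009│grace10@mail.com                       
24 │1007│frank93@mail.com                       
58 │1006│frank52@mail.com                       
64 │1016│frank42@mail.com                       
61 │1012│eve45@mail.com                         
21 │1010│eve29@mail.com                         
43 │1015│dave50@mail.com                        
55 │1004│dave29@mail.com                        
49 │1008│bob90@mail.com                         
26 │1003│bob26@mail.com                         
>1 │1002│alice76@mail.com                       
56 │1013│alice74@mail.com                       
61 │1017│alice53@mail.com                       
                                                
                                                
                                                
                                                


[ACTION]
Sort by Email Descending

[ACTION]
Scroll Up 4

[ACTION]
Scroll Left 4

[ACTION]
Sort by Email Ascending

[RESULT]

Age│ID  │Email          ▲                       
───┼────┼────────────────                       
61 │1017│alice53@mail.com                       
56 │1013│alice74@mail.com                       
41 │1002│alice76@mail.com                       
26 │1003│bob26@mail.com                         
49 │1008│bob90@mail.com                         
55 │1004│dave29@mail.com                        
43 │1015│dave50@mail.com                        
21 │1010│eve29@mail.com                         
61 │1012│eve45@mail.com                         
64 │1016│frank42@mail.com                       
58 │1006│frank52@mail.com                       
24 │1007│frank93@mail.com                       
61 │1009│grace10@mail.com                       
19 │1011│grace40@mail.com                       
59 │1005│grace67@mail.com                       
>9 │1001│grace7@mail.com                        
19 │1014│hank4@mail.com                         
55 │1000│hank72@mail.com                        
                                                
                                                
                                                
                                                
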